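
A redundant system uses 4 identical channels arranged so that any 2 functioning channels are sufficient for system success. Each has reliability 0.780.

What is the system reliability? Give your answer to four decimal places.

0.9644

R = Σ_{i=2}^{4} C(4,i) p^i (1−p)^{4−i} with p = 0.780
C(4,2)·0.780^2·0.220^2 = 0.176679
C(4,3)·0.780^3·0.220^1 = 0.417606
C(4,4)·0.780^4·0.220^0 = 0.370151
Sum = 0.9644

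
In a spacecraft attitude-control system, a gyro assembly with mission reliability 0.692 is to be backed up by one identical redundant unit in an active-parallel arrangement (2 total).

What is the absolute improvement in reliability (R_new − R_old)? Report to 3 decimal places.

R_before = 0.692
R_after = 1 − (1 − 0.692)^2 = 0.905
ΔR = 0.905 − 0.692 = 0.213

0.213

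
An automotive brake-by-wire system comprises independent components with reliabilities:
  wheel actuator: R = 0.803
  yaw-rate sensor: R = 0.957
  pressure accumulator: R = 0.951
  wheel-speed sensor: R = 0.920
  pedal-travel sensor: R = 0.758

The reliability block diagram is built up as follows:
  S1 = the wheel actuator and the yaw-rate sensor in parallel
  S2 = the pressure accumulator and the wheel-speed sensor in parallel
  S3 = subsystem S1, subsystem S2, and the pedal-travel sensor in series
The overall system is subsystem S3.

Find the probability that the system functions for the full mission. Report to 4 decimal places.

0.7486

Parallel (wheel actuator and yaw-rate sensor): 1 − (1 − 0.803000)(1 − 0.957000) = 0.991529
Parallel (pressure accumulator and wheel-speed sensor): 1 − (1 − 0.951000)(1 − 0.920000) = 0.996080
Series ([0.991529], [0.996080], and pedal-travel sensor): 0.991529 × 0.996080 × 0.758000 = 0.7486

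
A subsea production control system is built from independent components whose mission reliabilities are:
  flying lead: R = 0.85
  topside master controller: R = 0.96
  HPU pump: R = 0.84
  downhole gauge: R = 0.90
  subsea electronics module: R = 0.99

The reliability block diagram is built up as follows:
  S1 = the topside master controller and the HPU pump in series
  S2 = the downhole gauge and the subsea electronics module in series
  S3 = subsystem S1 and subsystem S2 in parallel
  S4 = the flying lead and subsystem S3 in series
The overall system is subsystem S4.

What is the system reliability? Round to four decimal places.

0.8321

Series (topside master controller and HPU pump): 0.960000 × 0.840000 = 0.806400
Series (downhole gauge and subsea electronics module): 0.900000 × 0.990000 = 0.891000
Parallel ([0.806400] and [0.891000]): 1 − (1 − 0.806400)(1 − 0.891000) = 0.978898
Series (flying lead and [0.978898]): 0.850000 × 0.978898 = 0.8321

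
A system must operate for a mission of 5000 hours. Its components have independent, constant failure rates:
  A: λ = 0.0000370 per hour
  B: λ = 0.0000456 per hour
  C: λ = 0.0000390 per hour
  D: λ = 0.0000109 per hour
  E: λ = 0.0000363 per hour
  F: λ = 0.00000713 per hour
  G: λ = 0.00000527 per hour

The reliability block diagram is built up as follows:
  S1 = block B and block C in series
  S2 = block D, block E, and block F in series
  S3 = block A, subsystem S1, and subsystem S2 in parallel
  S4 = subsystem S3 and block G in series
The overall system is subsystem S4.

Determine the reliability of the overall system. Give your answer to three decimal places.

R(A) = exp(−0.0000370 × 5000) = 0.83110
R(B) = exp(−0.0000456 × 5000) = 0.79612
R(C) = exp(−0.0000390 × 5000) = 0.82283
R(D) = exp(−0.0000109 × 5000) = 0.94696
R(E) = exp(−0.0000363 × 5000) = 0.83402
R(F) = exp(−0.00000713 × 5000) = 0.96498
R(G) = exp(−0.00000527 × 5000) = 0.97399
Series (B and C): 0.79612 × 0.82283 = 0.65507
Series (D, E, and F): 0.94696 × 0.83402 × 0.96498 = 0.76213
Parallel (A, [0.65507], and [0.76213]): 1 − (1 − 0.83110)(1 − 0.65507)(1 − 0.76213) = 0.98614
Series ([0.98614] and G): 0.98614 × 0.97399 = 0.960

0.960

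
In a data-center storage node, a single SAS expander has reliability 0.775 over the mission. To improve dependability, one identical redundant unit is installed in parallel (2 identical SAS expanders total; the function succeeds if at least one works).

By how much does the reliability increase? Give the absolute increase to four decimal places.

R_before = 0.775
R_after = 1 − (1 − 0.775)^2 = 0.9494
ΔR = 0.9494 − 0.775 = 0.1744

0.1744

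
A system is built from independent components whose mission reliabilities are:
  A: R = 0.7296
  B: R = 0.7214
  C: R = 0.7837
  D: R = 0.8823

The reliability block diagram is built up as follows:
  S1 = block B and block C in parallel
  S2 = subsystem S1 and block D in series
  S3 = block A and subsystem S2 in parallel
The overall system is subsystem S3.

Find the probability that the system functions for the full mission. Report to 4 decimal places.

0.9538

Parallel (B and C): 1 − (1 − 0.721400)(1 − 0.783700) = 0.939739
Series ([0.939739] and D): 0.939739 × 0.882300 = 0.829132
Parallel (A and [0.829132]): 1 − (1 − 0.729600)(1 − 0.829132) = 0.9538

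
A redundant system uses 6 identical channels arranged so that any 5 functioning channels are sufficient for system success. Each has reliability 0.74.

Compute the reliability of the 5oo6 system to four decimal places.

R = Σ_{i=5}^{6} C(6,i) p^i (1−p)^{6−i} with p = 0.74
C(6,5)·0.74^5·0.26^1 = 0.346165
C(6,6)·0.74^6·0.26^0 = 0.164206
Sum = 0.5104

0.5104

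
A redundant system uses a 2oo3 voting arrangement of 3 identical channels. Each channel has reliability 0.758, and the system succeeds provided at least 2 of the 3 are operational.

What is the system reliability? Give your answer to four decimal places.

R = Σ_{i=2}^{3} C(3,i) p^i (1−p)^{3−i} with p = 0.758
C(3,2)·0.758^2·0.242^1 = 0.417133
C(3,3)·0.758^3·0.242^0 = 0.435520
Sum = 0.8527

0.8527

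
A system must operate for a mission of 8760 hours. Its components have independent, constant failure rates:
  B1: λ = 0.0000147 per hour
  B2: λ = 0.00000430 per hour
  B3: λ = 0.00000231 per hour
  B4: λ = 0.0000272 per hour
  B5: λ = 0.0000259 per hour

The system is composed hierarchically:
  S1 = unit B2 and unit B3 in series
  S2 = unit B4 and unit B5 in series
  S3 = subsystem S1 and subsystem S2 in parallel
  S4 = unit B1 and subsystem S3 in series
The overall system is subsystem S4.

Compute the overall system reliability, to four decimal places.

0.8608

R(B1) = exp(−0.0000147 × 8760) = 0.879174
R(B2) = exp(−0.00000430 × 8760) = 0.963033
R(B3) = exp(−0.00000231 × 8760) = 0.979968
R(B4) = exp(−0.0000272 × 8760) = 0.787988
R(B5) = exp(−0.0000259 × 8760) = 0.797013
Series (B2 and B3): 0.963033 × 0.979968 = 0.943742
Series (B4 and B5): 0.787988 × 0.797013 = 0.628037
Parallel ([0.943742] and [0.628037]): 1 − (1 − 0.943742)(1 − 0.628037) = 0.979074
Series (B1 and [0.979074]): 0.879174 × 0.979074 = 0.8608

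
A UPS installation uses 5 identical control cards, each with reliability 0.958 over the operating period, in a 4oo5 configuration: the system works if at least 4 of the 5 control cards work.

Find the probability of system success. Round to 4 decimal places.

0.9838

R = Σ_{i=4}^{5} C(5,i) p^i (1−p)^{5−i} with p = 0.958
C(5,4)·0.958^4·0.042^1 = 0.176881
C(5,5)·0.958^5·0.042^0 = 0.806915
Sum = 0.9838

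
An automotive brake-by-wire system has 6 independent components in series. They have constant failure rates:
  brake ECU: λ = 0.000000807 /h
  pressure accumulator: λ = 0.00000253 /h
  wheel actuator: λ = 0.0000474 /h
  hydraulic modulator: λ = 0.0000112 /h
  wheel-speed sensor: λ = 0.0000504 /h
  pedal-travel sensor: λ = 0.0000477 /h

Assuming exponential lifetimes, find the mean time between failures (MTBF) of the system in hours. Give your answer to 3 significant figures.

6250

Series of exponential components: λ_sys = Σ λ_i
λ_sys = 0.000000807 + 0.00000253 + 0.0000474 + 0.0000112 + 0.0000504 + 0.0000477 = 1.6004e-04 /h
MTBF = 1 / λ_sys = 6250 h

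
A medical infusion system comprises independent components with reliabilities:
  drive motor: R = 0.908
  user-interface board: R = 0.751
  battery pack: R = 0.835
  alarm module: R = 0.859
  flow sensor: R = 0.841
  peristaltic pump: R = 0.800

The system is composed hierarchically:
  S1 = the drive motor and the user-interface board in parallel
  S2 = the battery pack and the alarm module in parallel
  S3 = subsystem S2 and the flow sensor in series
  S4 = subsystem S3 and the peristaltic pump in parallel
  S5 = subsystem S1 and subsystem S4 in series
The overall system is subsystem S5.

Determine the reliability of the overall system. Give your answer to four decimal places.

Parallel (drive motor and user-interface board): 1 − (1 − 0.908000)(1 − 0.751000) = 0.977092
Parallel (battery pack and alarm module): 1 − (1 − 0.835000)(1 − 0.859000) = 0.976735
Series ([0.976735] and flow sensor): 0.976735 × 0.841000 = 0.821434
Parallel ([0.821434] and peristaltic pump): 1 − (1 − 0.821434)(1 − 0.800000) = 0.964287
Series ([0.977092] and [0.964287]): 0.977092 × 0.964287 = 0.9422

0.9422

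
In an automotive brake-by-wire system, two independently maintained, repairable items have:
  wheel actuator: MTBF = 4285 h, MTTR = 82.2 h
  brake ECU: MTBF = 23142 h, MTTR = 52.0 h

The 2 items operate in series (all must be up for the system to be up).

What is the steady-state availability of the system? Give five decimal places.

A(wheel actuator) = MTBF/(MTBF+MTTR) = 4285/(4285+82.2) = 0.981178
A(brake ECU) = MTBF/(MTBF+MTTR) = 23142/(23142+52.0) = 0.997758
Series availability: 0.981178 × 0.997758 = 0.97898

0.97898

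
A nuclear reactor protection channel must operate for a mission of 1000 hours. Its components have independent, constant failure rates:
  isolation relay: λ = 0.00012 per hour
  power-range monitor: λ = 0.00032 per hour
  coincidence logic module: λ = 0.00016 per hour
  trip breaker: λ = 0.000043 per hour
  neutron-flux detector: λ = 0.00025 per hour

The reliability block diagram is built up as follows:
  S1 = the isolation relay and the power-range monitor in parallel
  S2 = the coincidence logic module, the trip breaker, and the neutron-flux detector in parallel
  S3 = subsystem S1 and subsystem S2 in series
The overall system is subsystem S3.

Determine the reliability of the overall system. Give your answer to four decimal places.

0.9677

R(isolation relay) = exp(−0.00012 × 1000) = 0.886920
R(power-range monitor) = exp(−0.00032 × 1000) = 0.726149
R(coincidence logic module) = exp(−0.00016 × 1000) = 0.852144
R(trip breaker) = exp(−0.000043 × 1000) = 0.957911
R(neutron-flux detector) = exp(−0.00025 × 1000) = 0.778801
Parallel (isolation relay and power-range monitor): 1 − (1 − 0.886920)(1 − 0.726149) = 0.969033
Parallel (coincidence logic module, trip breaker, and neutron-flux detector): 1 − (1 − 0.852144)(1 − 0.957911)(1 − 0.778801) = 0.998623
Series ([0.969033] and [0.998623]): 0.969033 × 0.998623 = 0.9677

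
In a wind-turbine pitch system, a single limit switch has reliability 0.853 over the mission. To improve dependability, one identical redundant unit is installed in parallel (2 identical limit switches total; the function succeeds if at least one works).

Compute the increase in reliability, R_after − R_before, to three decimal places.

0.125

R_before = 0.853
R_after = 1 − (1 − 0.853)^2 = 0.978
ΔR = 0.978 − 0.853 = 0.125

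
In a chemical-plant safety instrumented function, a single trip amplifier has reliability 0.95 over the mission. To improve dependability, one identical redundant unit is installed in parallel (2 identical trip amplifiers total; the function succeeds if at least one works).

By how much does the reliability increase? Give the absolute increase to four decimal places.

R_before = 0.95
R_after = 1 − (1 − 0.95)^2 = 0.9975
ΔR = 0.9975 − 0.95 = 0.0475

0.0475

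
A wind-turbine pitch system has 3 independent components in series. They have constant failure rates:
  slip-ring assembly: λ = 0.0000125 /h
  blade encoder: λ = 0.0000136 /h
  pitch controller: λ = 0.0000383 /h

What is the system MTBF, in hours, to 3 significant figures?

15500

Series of exponential components: λ_sys = Σ λ_i
λ_sys = 0.0000125 + 0.0000136 + 0.0000383 = 6.4400e-05 /h
MTBF = 1 / λ_sys = 15500 h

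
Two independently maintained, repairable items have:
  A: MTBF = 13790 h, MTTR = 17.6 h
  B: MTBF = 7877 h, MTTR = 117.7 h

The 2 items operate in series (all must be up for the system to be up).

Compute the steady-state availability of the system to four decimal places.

A(A) = MTBF/(MTBF+MTTR) = 13790/(13790+17.6) = 0.998725
A(B) = MTBF/(MTBF+MTTR) = 7877/(7877+117.7) = 0.985278
Series availability: 0.998725 × 0.985278 = 0.9840

0.9840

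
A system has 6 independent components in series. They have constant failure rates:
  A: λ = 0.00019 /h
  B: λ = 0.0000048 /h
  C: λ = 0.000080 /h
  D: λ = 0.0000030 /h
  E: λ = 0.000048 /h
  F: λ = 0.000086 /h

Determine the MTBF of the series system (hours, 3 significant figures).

2430

Series of exponential components: λ_sys = Σ λ_i
λ_sys = 0.00019 + 0.0000048 + 0.000080 + 0.0000030 + 0.000048 + 0.000086 = 4.1180e-04 /h
MTBF = 1 / λ_sys = 2430 h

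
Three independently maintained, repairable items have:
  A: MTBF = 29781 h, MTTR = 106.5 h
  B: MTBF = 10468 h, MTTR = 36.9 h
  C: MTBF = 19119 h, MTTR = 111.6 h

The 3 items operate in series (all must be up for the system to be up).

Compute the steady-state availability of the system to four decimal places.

A(A) = MTBF/(MTBF+MTTR) = 29781/(29781+106.5) = 0.996437
A(B) = MTBF/(MTBF+MTTR) = 10468/(10468+36.9) = 0.996487
A(C) = MTBF/(MTBF+MTTR) = 19119/(19119+111.6) = 0.994197
Series availability: 0.996437 × 0.996487 × 0.994197 = 0.9872

0.9872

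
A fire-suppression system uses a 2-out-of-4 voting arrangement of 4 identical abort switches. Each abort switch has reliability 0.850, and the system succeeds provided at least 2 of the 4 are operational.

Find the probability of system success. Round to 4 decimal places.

R = Σ_{i=2}^{4} C(4,i) p^i (1−p)^{4−i} with p = 0.850
C(4,2)·0.850^2·0.150^2 = 0.097538
C(4,3)·0.850^3·0.150^1 = 0.368475
C(4,4)·0.850^4·0.150^0 = 0.522006
Sum = 0.9880

0.9880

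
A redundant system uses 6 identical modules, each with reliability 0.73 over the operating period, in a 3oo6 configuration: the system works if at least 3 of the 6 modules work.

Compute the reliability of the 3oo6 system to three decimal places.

R = Σ_{i=3}^{6} C(6,i) p^i (1−p)^{6−i} with p = 0.73
C(6,3)·0.73^3·0.27^3 = 0.15314
C(6,4)·0.73^4·0.27^2 = 0.31053
C(6,5)·0.73^5·0.27^1 = 0.33584
C(6,6)·0.73^6·0.27^0 = 0.15133
Sum = 0.951

0.951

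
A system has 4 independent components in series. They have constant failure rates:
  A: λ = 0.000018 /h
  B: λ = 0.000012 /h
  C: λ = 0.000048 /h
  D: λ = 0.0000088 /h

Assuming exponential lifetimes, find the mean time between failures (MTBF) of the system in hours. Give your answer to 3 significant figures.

11500

Series of exponential components: λ_sys = Σ λ_i
λ_sys = 0.000018 + 0.000012 + 0.000048 + 0.0000088 = 8.6800e-05 /h
MTBF = 1 / λ_sys = 11500 h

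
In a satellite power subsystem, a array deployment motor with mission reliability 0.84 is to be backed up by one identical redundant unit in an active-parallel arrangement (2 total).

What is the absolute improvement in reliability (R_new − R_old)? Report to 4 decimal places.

0.1344

R_before = 0.84
R_after = 1 − (1 − 0.84)^2 = 0.9744
ΔR = 0.9744 − 0.84 = 0.1344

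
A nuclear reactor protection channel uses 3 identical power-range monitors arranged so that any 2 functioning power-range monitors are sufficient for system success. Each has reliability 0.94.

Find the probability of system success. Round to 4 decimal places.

R = Σ_{i=2}^{3} C(3,i) p^i (1−p)^{3−i} with p = 0.94
C(3,2)·0.94^2·0.06^1 = 0.159048
C(3,3)·0.94^3·0.06^0 = 0.830584
Sum = 0.9896

0.9896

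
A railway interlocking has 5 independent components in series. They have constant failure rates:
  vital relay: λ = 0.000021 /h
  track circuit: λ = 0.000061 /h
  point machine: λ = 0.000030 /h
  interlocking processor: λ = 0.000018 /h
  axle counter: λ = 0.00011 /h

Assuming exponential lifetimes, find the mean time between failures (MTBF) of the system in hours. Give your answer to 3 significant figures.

4170

Series of exponential components: λ_sys = Σ λ_i
λ_sys = 0.000021 + 0.000061 + 0.000030 + 0.000018 + 0.00011 = 2.4000e-04 /h
MTBF = 1 / λ_sys = 4170 h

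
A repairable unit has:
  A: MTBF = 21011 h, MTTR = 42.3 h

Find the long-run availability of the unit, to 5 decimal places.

0.99799

A(A) = MTBF/(MTBF+MTTR) = 21011/(21011+42.3) = 0.99799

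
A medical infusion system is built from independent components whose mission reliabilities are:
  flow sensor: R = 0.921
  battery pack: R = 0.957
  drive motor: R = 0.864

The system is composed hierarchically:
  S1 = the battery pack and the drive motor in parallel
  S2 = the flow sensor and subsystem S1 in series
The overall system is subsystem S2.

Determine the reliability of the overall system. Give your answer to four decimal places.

Parallel (battery pack and drive motor): 1 − (1 − 0.957000)(1 − 0.864000) = 0.994152
Series (flow sensor and [0.994152]): 0.921000 × 0.994152 = 0.9156

0.9156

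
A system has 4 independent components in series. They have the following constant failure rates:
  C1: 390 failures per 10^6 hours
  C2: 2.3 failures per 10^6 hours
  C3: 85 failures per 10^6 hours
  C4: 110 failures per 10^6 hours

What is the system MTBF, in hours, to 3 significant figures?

Series of exponential components: λ_sys = Σ λ_i
λ_sys = 0.00039 + 0.0000023 + 0.000085 + 0.00011 = 5.8730e-04 /h
MTBF = 1 / λ_sys = 1700 h

1700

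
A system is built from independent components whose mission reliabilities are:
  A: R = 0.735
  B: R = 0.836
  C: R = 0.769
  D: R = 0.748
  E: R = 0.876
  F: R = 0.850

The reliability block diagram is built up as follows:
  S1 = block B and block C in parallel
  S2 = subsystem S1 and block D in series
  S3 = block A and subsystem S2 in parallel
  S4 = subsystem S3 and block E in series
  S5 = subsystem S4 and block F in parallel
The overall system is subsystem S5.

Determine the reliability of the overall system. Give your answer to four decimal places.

Parallel (B and C): 1 − (1 − 0.836000)(1 − 0.769000) = 0.962116
Series ([0.962116] and D): 0.962116 × 0.748000 = 0.719663
Parallel (A and [0.719663]): 1 − (1 − 0.735000)(1 − 0.719663) = 0.925711
Series ([0.925711] and E): 0.925711 × 0.876000 = 0.810923
Parallel ([0.810923] and F): 1 − (1 − 0.810923)(1 − 0.850000) = 0.9716

0.9716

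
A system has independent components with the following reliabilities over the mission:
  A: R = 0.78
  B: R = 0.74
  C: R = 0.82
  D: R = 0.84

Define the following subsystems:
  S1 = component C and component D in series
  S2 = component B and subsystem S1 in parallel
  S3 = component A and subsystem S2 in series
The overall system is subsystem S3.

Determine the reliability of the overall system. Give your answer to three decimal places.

0.717

Series (C and D): 0.82000 × 0.84000 = 0.68880
Parallel (B and [0.68880]): 1 − (1 − 0.74000)(1 − 0.68880) = 0.91909
Series (A and [0.91909]): 0.78000 × 0.91909 = 0.717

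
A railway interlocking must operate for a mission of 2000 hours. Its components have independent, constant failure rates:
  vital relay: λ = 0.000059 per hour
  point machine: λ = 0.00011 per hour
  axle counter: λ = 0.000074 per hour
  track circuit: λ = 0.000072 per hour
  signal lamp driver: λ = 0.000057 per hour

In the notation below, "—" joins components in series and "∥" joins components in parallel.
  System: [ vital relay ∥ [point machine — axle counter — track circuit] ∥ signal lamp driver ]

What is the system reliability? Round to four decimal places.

R(vital relay) = exp(−0.000059 × 2000) = 0.888696
R(point machine) = exp(−0.00011 × 2000) = 0.802519
R(axle counter) = exp(−0.000074 × 2000) = 0.862431
R(track circuit) = exp(−0.000072 × 2000) = 0.865888
R(signal lamp driver) = exp(−0.000057 × 2000) = 0.892258
Series (point machine, axle counter, and track circuit): 0.802519 × 0.862431 × 0.865888 = 0.599296
Parallel (vital relay, [0.599296], and signal lamp driver): 1 − (1 − 0.888696)(1 − 0.599296)(1 − 0.892258) = 0.9952

0.9952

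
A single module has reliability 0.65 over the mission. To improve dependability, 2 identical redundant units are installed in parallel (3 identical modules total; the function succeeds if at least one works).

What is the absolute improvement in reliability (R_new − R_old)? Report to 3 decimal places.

0.307

R_before = 0.65
R_after = 1 − (1 − 0.65)^3 = 0.957
ΔR = 0.957 − 0.65 = 0.307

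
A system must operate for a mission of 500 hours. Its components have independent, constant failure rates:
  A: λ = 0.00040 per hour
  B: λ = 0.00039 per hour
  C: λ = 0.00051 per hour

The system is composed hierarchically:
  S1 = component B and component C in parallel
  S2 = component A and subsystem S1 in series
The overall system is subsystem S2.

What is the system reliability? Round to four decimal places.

R(A) = exp(−0.00040 × 500) = 0.818731
R(B) = exp(−0.00039 × 500) = 0.822835
R(C) = exp(−0.00051 × 500) = 0.774916
Parallel (B and C): 1 − (1 − 0.822835)(1 − 0.774916) = 0.960123
Series (A and [0.960123]): 0.818731 × 0.960123 = 0.7861

0.7861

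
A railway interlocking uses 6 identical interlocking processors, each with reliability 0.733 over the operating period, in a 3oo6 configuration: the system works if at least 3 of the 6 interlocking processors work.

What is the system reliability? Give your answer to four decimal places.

R = Σ_{i=3}^{6} C(6,i) p^i (1−p)^{6−i} with p = 0.733
C(6,3)·0.733^3·0.267^3 = 0.149926
C(6,4)·0.733^4·0.267^2 = 0.308695
C(6,5)·0.733^5·0.267^1 = 0.338986
C(6,6)·0.733^6·0.267^0 = 0.155104
Sum = 0.9527

0.9527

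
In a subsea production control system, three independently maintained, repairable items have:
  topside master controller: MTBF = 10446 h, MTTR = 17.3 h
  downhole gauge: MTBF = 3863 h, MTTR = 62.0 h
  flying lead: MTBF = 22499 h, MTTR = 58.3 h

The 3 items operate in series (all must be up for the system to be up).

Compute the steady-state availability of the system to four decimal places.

0.9800

A(topside master controller) = MTBF/(MTBF+MTTR) = 10446/(10446+17.3) = 0.998347
A(downhole gauge) = MTBF/(MTBF+MTTR) = 3863/(3863+62.0) = 0.984204
A(flying lead) = MTBF/(MTBF+MTTR) = 22499/(22499+58.3) = 0.997415
Series availability: 0.998347 × 0.984204 × 0.997415 = 0.9800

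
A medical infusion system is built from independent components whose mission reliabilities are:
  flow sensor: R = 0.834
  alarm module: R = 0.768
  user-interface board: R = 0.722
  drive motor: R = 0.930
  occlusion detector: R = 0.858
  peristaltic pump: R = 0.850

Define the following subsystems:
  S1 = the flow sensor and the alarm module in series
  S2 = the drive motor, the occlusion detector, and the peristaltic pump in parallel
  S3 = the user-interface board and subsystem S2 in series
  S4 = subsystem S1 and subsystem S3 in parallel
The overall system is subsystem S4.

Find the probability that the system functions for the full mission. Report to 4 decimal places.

Series (flow sensor and alarm module): 0.834000 × 0.768000 = 0.640512
Parallel (drive motor, occlusion detector, and peristaltic pump): 1 − (1 − 0.930000)(1 − 0.858000)(1 − 0.850000) = 0.998509
Series (user-interface board and [0.998509]): 0.722000 × 0.998509 = 0.720923
Parallel ([0.640512] and [0.720923]): 1 − (1 − 0.640512)(1 − 0.720923) = 0.8997

0.8997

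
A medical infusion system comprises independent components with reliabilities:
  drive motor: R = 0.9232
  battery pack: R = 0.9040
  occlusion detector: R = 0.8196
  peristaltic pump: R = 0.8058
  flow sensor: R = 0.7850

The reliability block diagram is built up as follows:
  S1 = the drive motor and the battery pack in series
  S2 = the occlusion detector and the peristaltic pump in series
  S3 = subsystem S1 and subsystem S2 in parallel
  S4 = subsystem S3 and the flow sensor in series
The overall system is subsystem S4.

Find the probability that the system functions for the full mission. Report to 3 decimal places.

Series (drive motor and battery pack): 0.92320 × 0.90400 = 0.83457
Series (occlusion detector and peristaltic pump): 0.81960 × 0.80580 = 0.66043
Parallel ([0.83457] and [0.66043]): 1 − (1 − 0.83457)(1 − 0.66043) = 0.94382
Series ([0.94382] and flow sensor): 0.94382 × 0.78500 = 0.741

0.741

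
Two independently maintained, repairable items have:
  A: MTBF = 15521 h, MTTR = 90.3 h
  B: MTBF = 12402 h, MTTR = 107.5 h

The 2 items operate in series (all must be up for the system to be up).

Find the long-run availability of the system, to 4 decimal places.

0.9857

A(A) = MTBF/(MTBF+MTTR) = 15521/(15521+90.3) = 0.994216
A(B) = MTBF/(MTBF+MTTR) = 12402/(12402+107.5) = 0.991407
Series availability: 0.994216 × 0.991407 = 0.9857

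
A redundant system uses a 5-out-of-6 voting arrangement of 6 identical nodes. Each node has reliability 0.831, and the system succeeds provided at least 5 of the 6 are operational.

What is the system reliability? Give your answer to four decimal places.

0.7311

R = Σ_{i=5}^{6} C(6,i) p^i (1−p)^{6−i} with p = 0.831
C(6,5)·0.831^5·0.169^1 = 0.401831
C(6,6)·0.831^6·0.169^0 = 0.329311
Sum = 0.7311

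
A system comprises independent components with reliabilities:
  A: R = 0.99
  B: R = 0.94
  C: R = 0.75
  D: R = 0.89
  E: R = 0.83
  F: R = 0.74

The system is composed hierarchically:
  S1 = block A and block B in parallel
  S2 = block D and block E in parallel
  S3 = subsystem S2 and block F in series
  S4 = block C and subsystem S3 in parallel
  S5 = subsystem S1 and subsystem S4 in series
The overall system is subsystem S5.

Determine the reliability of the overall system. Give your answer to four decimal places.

Parallel (A and B): 1 − (1 − 0.990000)(1 − 0.940000) = 0.999400
Parallel (D and E): 1 − (1 − 0.890000)(1 − 0.830000) = 0.981300
Series ([0.981300] and F): 0.981300 × 0.740000 = 0.726162
Parallel (C and [0.726162]): 1 − (1 − 0.750000)(1 − 0.726162) = 0.931541
Series ([0.999400] and [0.931541]): 0.999400 × 0.931541 = 0.9310

0.9310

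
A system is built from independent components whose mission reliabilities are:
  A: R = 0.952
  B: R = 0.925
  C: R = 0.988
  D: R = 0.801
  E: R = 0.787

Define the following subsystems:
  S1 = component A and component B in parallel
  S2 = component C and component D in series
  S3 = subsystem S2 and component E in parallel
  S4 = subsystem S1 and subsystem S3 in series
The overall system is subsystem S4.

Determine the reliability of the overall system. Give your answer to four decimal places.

Parallel (A and B): 1 − (1 − 0.952000)(1 − 0.925000) = 0.996400
Series (C and D): 0.988000 × 0.801000 = 0.791388
Parallel ([0.791388] and E): 1 − (1 − 0.791388)(1 − 0.787000) = 0.955566
Series ([0.996400] and [0.955566]): 0.996400 × 0.955566 = 0.9521

0.9521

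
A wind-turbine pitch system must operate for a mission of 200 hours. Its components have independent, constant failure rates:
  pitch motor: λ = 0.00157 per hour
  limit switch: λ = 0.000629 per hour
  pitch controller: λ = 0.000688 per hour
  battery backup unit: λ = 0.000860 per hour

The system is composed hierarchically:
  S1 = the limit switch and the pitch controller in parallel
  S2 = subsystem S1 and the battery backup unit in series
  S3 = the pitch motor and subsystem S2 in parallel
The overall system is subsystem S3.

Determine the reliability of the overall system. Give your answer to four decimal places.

0.9540

R(pitch motor) = exp(−0.00157 × 200) = 0.730519
R(limit switch) = exp(−0.000629 × 200) = 0.881791
R(pitch controller) = exp(−0.000688 × 200) = 0.871447
R(battery backup unit) = exp(−0.000860 × 200) = 0.841979
Parallel (limit switch and pitch controller): 1 − (1 − 0.881791)(1 − 0.871447) = 0.984804
Series ([0.984804] and battery backup unit): 0.984804 × 0.841979 = 0.829184
Parallel (pitch motor and [0.829184]): 1 − (1 − 0.730519)(1 − 0.829184) = 0.9540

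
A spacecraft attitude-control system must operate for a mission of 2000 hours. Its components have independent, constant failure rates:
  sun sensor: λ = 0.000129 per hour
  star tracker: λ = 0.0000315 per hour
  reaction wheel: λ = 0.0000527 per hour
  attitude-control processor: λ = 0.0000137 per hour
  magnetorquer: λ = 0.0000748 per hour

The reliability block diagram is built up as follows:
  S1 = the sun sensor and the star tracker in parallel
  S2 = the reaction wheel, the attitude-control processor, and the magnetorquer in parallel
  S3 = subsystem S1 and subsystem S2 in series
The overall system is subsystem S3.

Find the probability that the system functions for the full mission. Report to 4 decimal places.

0.9857

R(sun sensor) = exp(−0.000129 × 2000) = 0.772595
R(star tracker) = exp(−0.0000315 × 2000) = 0.938943
R(reaction wheel) = exp(−0.0000527 × 2000) = 0.899964
R(attitude-control processor) = exp(−0.0000137 × 2000) = 0.972972
R(magnetorquer) = exp(−0.0000748 × 2000) = 0.861052
Parallel (sun sensor and star tracker): 1 − (1 − 0.772595)(1 − 0.938943) = 0.986115
Parallel (reaction wheel, attitude-control processor, and magnetorquer): 1 − (1 − 0.899964)(1 − 0.972972)(1 − 0.861052) = 0.999624
Series ([0.986115] and [0.999624]): 0.986115 × 0.999624 = 0.9857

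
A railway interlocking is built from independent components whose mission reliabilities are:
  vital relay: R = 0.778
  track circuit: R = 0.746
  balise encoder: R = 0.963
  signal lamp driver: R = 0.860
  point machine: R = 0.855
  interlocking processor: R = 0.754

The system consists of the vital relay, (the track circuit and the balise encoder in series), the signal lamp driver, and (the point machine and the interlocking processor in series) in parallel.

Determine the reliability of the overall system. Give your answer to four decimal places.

Series (track circuit and balise encoder): 0.746000 × 0.963000 = 0.718398
Series (point machine and interlocking processor): 0.855000 × 0.754000 = 0.644670
Parallel (vital relay, [0.718398], signal lamp driver, and [0.644670]): 1 − (1 − 0.778000)(1 − 0.718398)(1 − 0.860000)(1 − 0.644670) = 0.9969

0.9969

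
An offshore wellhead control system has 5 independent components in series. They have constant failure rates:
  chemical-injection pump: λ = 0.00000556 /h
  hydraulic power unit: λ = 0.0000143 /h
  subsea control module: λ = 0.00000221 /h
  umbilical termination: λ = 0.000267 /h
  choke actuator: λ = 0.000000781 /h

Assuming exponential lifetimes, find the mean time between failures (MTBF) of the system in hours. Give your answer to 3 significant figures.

3450

Series of exponential components: λ_sys = Σ λ_i
λ_sys = 0.00000556 + 0.0000143 + 0.00000221 + 0.000267 + 0.000000781 = 2.8985e-04 /h
MTBF = 1 / λ_sys = 3450 h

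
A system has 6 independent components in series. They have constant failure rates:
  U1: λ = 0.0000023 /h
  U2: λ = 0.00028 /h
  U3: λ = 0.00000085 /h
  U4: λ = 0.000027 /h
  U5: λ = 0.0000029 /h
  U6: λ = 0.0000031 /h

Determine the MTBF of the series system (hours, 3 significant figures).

Series of exponential components: λ_sys = Σ λ_i
λ_sys = 0.0000023 + 0.00028 + 0.00000085 + 0.000027 + 0.0000029 + 0.0000031 = 3.1615e-04 /h
MTBF = 1 / λ_sys = 3160 h

3160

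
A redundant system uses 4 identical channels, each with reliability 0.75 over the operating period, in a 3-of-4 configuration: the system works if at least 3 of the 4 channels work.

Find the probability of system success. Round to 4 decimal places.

0.7383

R = Σ_{i=3}^{4} C(4,i) p^i (1−p)^{4−i} with p = 0.75
C(4,3)·0.75^3·0.25^1 = 0.421875
C(4,4)·0.75^4·0.25^0 = 0.316406
Sum = 0.7383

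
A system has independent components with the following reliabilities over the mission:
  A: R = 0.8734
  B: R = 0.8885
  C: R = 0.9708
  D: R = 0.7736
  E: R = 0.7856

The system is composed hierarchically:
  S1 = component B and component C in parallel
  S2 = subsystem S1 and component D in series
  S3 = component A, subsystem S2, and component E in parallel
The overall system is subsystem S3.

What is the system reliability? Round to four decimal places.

Parallel (B and C): 1 − (1 − 0.888500)(1 − 0.970800) = 0.996744
Series ([0.996744] and D): 0.996744 × 0.773600 = 0.771081
Parallel (A, [0.771081], and E): 1 − (1 − 0.873400)(1 − 0.771081)(1 − 0.785600) = 0.9938

0.9938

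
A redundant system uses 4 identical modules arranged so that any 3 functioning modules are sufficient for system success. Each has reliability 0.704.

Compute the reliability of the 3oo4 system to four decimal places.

R = Σ_{i=3}^{4} C(4,i) p^i (1−p)^{4−i} with p = 0.704
C(4,3)·0.704^3·0.296^1 = 0.413114
C(4,4)·0.704^4·0.296^0 = 0.245635
Sum = 0.6587

0.6587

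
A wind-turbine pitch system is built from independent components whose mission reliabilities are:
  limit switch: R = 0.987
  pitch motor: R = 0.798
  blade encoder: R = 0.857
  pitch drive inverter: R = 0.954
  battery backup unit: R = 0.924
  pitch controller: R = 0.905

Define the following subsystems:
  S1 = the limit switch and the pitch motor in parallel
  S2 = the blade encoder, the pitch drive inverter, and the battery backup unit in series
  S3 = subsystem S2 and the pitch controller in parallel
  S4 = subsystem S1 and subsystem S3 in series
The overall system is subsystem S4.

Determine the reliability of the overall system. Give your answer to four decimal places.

0.9742

Parallel (limit switch and pitch motor): 1 − (1 − 0.987000)(1 − 0.798000) = 0.997374
Series (blade encoder, pitch drive inverter, and battery backup unit): 0.857000 × 0.954000 × 0.924000 = 0.755442
Parallel ([0.755442] and pitch controller): 1 − (1 − 0.755442)(1 − 0.905000) = 0.976767
Series ([0.997374] and [0.976767]): 0.997374 × 0.976767 = 0.9742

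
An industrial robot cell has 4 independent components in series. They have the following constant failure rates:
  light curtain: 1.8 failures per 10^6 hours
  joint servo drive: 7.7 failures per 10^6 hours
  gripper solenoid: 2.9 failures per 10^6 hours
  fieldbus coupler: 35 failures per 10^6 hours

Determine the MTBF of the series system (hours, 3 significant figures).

21100

Series of exponential components: λ_sys = Σ λ_i
λ_sys = 0.0000018 + 0.0000077 + 0.0000029 + 0.000035 = 4.7400e-05 /h
MTBF = 1 / λ_sys = 21100 h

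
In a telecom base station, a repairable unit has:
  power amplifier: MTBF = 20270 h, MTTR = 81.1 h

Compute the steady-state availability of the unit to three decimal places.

A(power amplifier) = MTBF/(MTBF+MTTR) = 20270/(20270+81.1) = 0.996

0.996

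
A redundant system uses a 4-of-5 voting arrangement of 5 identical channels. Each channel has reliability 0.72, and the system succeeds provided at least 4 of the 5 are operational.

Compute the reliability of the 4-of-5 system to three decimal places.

R = Σ_{i=4}^{5} C(5,i) p^i (1−p)^{5−i} with p = 0.72
C(5,4)·0.72^4·0.28^1 = 0.37623
C(5,5)·0.72^5·0.28^0 = 0.19349
Sum = 0.570

0.570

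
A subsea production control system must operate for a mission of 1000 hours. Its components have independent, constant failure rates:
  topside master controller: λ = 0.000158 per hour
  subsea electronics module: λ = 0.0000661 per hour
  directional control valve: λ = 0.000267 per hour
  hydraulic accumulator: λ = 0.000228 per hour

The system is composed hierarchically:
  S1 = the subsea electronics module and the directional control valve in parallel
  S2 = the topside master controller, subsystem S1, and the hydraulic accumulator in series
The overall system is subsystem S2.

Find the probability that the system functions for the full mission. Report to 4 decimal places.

R(topside master controller) = exp(−0.000158 × 1000) = 0.853850
R(subsea electronics module) = exp(−0.0000661 × 1000) = 0.936037
R(directional control valve) = exp(−0.000267 × 1000) = 0.765673
R(hydraulic accumulator) = exp(−0.000228 × 1000) = 0.796124
Parallel (subsea electronics module and directional control valve): 1 − (1 − 0.936037)(1 − 0.765673) = 0.985012
Series (topside master controller, [0.985012], and hydraulic accumulator): 0.853850 × 0.985012 × 0.796124 = 0.6696

0.6696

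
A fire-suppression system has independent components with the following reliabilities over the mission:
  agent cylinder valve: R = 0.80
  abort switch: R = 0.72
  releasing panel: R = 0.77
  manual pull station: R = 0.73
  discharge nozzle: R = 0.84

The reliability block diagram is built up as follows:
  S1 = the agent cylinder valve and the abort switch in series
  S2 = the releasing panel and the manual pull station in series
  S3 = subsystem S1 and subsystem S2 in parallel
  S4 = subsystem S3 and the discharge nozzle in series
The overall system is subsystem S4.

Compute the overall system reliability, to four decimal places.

0.6840

Series (agent cylinder valve and abort switch): 0.800000 × 0.720000 = 0.576000
Series (releasing panel and manual pull station): 0.770000 × 0.730000 = 0.562100
Parallel ([0.576000] and [0.562100]): 1 − (1 − 0.576000)(1 − 0.562100) = 0.814330
Series ([0.814330] and discharge nozzle): 0.814330 × 0.840000 = 0.6840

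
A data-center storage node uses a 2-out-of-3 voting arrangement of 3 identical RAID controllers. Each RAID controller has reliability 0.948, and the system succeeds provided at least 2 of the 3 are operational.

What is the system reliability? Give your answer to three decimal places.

R = Σ_{i=2}^{3} C(3,i) p^i (1−p)^{3−i} with p = 0.948
C(3,2)·0.948^2·0.052^1 = 0.14020
C(3,3)·0.948^3·0.052^0 = 0.85197
Sum = 0.992

0.992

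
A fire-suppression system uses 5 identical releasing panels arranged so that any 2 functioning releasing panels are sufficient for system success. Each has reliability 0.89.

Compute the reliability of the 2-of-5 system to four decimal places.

0.9993

R = Σ_{i=2}^{5} C(5,i) p^i (1−p)^{5−i} with p = 0.89
C(5,2)·0.89^2·0.11^3 = 0.010543
C(5,3)·0.89^3·0.11^2 = 0.085301
C(5,4)·0.89^4·0.11^1 = 0.345082
C(5,5)·0.89^5·0.11^0 = 0.558406
Sum = 0.9993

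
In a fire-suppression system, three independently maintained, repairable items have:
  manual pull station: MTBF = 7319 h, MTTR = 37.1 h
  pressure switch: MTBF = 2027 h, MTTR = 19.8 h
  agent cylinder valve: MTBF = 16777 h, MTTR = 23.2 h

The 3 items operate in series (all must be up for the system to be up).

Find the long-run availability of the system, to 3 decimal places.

A(manual pull station) = MTBF/(MTBF+MTTR) = 7319/(7319+37.1) = 0.994957
A(pressure switch) = MTBF/(MTBF+MTTR) = 2027/(2027+19.8) = 0.990326
A(agent cylinder valve) = MTBF/(MTBF+MTTR) = 16777/(16777+23.2) = 0.998619
Series availability: 0.994957 × 0.990326 × 0.998619 = 0.984

0.984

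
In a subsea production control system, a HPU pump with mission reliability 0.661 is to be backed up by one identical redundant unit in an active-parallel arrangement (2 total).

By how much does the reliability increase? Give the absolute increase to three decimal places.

R_before = 0.661
R_after = 1 − (1 − 0.661)^2 = 0.885
ΔR = 0.885 − 0.661 = 0.224

0.224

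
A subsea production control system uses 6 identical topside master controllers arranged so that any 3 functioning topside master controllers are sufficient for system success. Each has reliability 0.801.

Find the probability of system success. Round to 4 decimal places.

R = Σ_{i=3}^{6} C(6,i) p^i (1−p)^{6−i} with p = 0.801
C(6,3)·0.801^3·0.199^3 = 0.081000
C(6,4)·0.801^4·0.199^2 = 0.244527
C(6,5)·0.801^5·0.199^1 = 0.393701
C(6,6)·0.801^6·0.199^0 = 0.264116
Sum = 0.9833

0.9833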